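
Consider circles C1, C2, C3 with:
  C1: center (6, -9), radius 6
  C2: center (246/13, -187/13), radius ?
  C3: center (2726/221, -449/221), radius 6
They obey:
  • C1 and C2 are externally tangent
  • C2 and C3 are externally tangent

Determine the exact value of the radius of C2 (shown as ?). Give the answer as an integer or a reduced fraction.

1. [ext C1·C2]  r_C2² + 12r_C2 − 160 = 0  ⇒  r_C2 = 8 (r>0 drops 1)
2. [ext C2·C3]  r_C2² + 12r_C2 − 160 = 0  ⇒  r_C2 = 8 (r>0 drops 1)

8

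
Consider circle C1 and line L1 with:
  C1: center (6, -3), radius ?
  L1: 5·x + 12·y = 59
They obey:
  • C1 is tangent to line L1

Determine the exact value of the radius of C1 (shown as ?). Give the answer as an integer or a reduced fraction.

1. [C1‖L1]  r_C1² − 25 = 0  ⇒  r_C1 = 5 (r>0 drops 1)

5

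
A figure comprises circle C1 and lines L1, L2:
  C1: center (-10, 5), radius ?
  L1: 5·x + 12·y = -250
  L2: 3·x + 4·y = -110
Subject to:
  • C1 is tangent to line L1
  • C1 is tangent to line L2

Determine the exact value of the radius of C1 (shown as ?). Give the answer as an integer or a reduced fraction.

20

1. [C1‖L1]  r_C1² − 400 = 0  ⇒  r_C1 = 20 (r>0 drops 1)
2. [C1‖L2]  r_C1² − 400 = 0  ⇒  r_C1 = 20 (r>0 drops 1)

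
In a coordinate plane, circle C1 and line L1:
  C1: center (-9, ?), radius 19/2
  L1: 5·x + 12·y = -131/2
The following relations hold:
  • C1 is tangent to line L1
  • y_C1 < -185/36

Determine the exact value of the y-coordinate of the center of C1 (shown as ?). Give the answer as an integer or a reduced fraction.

1. [C1‖L1]  y_C1² + (41/12)y_C1 − 103 = 0  ⇒  y_C1 = -12 or 103/12
2. given y_C1 < -185/36: keep -12

-12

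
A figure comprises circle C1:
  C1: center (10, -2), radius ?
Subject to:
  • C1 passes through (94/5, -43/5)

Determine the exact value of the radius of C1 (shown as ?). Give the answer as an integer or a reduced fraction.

11

1. [C1∋P]  r_C1² − 121 = 0  ⇒  r_C1 = 11 (r>0 drops 1)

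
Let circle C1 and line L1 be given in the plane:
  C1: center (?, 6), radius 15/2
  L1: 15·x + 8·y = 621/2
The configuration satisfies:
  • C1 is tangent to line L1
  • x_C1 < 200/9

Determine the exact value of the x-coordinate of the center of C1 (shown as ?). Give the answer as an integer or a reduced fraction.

1. [C1‖L1]  x_C1² − 35x_C1 + 234 = 0  ⇒  x_C1 = 9 or 26
2. given x_C1 < 200/9: keep 9

9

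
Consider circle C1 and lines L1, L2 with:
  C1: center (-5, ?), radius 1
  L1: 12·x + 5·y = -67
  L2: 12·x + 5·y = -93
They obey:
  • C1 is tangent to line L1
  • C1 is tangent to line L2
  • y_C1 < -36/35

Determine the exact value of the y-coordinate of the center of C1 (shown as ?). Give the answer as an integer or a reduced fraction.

-4

1. [C1‖L1]  y_C1² + (14/5)y_C1 − 24/5 = 0  ⇒  y_C1 = -4 or 6/5
2. [C1‖L2]  y_C1² + (66/5)y_C1 + 184/5 = 0  ⇒  y_C1 = -46/5 or -4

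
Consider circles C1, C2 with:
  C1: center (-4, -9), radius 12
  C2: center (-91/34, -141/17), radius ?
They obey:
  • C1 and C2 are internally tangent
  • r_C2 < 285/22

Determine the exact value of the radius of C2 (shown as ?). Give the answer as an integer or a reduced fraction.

21/2

1. [int C1,C2]  r_C2² − 24r_C2 + 567/4 = 0  ⇒  r_C2 = 21/2 or 27/2
2. given r_C2 < 285/22: keep 21/2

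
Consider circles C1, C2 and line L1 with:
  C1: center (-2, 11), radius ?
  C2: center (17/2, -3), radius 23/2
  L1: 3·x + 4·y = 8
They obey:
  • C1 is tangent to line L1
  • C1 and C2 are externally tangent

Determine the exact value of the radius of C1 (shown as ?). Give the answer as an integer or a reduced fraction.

1. [C1‖L1]  r_C1² − 36 = 0  ⇒  r_C1 = 6 (r>0 drops 1)
2. [ext C1·C2]  r_C1² + 23r_C1 − 174 = 0  ⇒  r_C1 = 6 (r>0 drops 1)

6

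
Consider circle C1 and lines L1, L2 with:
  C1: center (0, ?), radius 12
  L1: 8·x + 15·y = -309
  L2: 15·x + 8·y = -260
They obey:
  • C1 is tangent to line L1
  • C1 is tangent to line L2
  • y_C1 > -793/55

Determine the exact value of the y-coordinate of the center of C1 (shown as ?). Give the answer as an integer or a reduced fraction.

1. [C1‖L1]  y_C1² + (206/5)y_C1 + 1197/5 = 0  ⇒  y_C1 = -171/5 or -7
2. [C1‖L2]  y_C1² + 65y_C1 + 406 = 0  ⇒  y_C1 = -58 or -7

-7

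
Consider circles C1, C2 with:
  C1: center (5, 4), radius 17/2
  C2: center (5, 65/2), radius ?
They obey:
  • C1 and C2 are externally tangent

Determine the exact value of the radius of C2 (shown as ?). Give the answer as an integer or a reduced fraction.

1. [ext C1·C2]  r_C2² + 17r_C2 − 740 = 0  ⇒  r_C2 = 20 (r>0 drops 1)

20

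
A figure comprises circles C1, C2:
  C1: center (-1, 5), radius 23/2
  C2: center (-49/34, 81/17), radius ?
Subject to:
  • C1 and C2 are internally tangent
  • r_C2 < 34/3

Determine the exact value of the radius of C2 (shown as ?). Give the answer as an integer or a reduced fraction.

11

1. [int C1,C2]  r_C2² − 23r_C2 + 132 = 0  ⇒  r_C2 = 11 or 12
2. given r_C2 < 34/3: keep 11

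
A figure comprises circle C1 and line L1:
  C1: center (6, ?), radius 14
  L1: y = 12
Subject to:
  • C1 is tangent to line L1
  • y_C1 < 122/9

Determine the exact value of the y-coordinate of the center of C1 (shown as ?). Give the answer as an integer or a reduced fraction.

1. [C1‖L1]  y_C1² − 24y_C1 − 52 = 0  ⇒  y_C1 = -2 or 26
2. given y_C1 < 122/9: keep -2

-2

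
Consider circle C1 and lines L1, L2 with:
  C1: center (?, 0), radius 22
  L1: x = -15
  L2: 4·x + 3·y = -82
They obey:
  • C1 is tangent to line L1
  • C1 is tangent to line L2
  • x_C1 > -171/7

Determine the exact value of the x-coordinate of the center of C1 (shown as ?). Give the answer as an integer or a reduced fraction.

1. [C1‖L1]  x_C1² + 30x_C1 − 259 = 0  ⇒  x_C1 = -37 or 7
2. [C1‖L2]  x_C1² + 41x_C1 − 336 = 0  ⇒  x_C1 = -48 or 7

7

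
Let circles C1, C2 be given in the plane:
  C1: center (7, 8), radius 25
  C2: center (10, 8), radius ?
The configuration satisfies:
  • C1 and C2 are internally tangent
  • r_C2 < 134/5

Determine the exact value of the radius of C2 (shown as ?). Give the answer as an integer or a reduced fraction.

22

1. [int C1,C2]  r_C2² − 50r_C2 + 616 = 0  ⇒  r_C2 = 22 or 28
2. given r_C2 < 134/5: keep 22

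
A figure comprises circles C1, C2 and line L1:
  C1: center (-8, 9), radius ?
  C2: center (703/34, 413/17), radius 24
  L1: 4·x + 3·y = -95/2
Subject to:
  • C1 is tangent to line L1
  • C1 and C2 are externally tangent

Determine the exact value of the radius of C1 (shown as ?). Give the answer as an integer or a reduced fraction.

17/2

1. [C1‖L1]  r_C1² − 289/4 = 0  ⇒  r_C1 = 17/2 (r>0 drops 1)
2. [ext C1·C2]  r_C1² + 48r_C1 − 1921/4 = 0  ⇒  r_C1 = 17/2 (r>0 drops 1)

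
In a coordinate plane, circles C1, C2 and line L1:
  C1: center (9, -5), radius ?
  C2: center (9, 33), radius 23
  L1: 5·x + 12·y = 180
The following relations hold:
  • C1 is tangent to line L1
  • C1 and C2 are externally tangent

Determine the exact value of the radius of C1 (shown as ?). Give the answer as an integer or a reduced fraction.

1. [C1‖L1]  r_C1² − 225 = 0  ⇒  r_C1 = 15 (r>0 drops 1)
2. [ext C1·C2]  r_C1² + 46r_C1 − 915 = 0  ⇒  r_C1 = 15 (r>0 drops 1)

15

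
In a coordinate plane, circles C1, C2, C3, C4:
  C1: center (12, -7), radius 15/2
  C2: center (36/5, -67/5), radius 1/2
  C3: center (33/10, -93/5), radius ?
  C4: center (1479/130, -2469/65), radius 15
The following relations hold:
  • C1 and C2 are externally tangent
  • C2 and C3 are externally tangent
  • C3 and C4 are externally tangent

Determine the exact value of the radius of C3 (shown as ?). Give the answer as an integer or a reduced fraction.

6

1. [ext C2·C3]  r_C3² + 1r_C3 − 42 = 0  ⇒  r_C3 = 6 (r>0 drops 1)
2. [ext C3·C4]  r_C3² + 30r_C3 − 216 = 0  ⇒  r_C3 = 6 (r>0 drops 1)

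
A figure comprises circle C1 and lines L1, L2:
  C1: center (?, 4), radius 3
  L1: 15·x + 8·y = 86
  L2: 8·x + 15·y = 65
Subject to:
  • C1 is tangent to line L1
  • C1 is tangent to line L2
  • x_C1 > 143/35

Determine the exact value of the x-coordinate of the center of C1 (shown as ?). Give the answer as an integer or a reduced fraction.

7

1. [C1‖L1]  x_C1² − (36/5)x_C1 + 7/5 = 0  ⇒  x_C1 = 1/5 or 7
2. [C1‖L2]  x_C1² − (5/4)x_C1 − 161/4 = 0  ⇒  x_C1 = -23/4 or 7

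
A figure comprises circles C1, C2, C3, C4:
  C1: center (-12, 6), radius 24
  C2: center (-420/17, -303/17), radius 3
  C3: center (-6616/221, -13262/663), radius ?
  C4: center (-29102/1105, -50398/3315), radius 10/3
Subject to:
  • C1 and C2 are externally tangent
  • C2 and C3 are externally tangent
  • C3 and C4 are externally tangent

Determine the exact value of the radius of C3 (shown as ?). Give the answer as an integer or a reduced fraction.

8/3

1. [ext C2·C3]  r_C3² + 6r_C3 − 208/9 = 0  ⇒  r_C3 = 8/3 (r>0 drops 1)
2. [ext C3·C4]  r_C3² + (20/3)r_C3 − 224/9 = 0  ⇒  r_C3 = 8/3 (r>0 drops 1)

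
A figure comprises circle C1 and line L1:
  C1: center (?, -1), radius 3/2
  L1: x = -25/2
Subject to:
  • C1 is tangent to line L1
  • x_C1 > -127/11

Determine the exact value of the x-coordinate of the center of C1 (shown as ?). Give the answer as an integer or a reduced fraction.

-11

1. [C1‖L1]  x_C1² + 25x_C1 + 154 = 0  ⇒  x_C1 = -14 or -11
2. given x_C1 > -127/11: keep -11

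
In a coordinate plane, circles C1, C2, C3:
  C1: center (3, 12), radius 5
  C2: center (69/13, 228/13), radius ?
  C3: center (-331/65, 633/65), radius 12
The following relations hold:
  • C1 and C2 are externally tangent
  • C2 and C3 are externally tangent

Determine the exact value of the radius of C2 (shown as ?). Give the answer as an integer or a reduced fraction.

1

1. [ext C1·C2]  r_C2² + 10r_C2 − 11 = 0  ⇒  r_C2 = 1 (r>0 drops 1)
2. [ext C2·C3]  r_C2² + 24r_C2 − 25 = 0  ⇒  r_C2 = 1 (r>0 drops 1)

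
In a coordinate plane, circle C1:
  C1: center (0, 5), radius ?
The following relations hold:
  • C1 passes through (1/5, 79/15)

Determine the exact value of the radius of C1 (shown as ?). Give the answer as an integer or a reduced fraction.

1. [C1∋P]  r_C1² − 1/9 = 0  ⇒  r_C1 = 1/3 (r>0 drops 1)

1/3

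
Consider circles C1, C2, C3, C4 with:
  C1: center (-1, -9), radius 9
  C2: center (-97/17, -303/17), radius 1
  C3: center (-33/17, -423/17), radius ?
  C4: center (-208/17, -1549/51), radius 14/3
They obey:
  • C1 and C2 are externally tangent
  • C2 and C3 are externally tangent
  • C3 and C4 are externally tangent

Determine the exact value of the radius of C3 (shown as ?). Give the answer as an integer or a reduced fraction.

7

1. [ext C2·C3]  r_C3² + 2r_C3 − 63 = 0  ⇒  r_C3 = 7 (r>0 drops 1)
2. [ext C3·C4]  r_C3² + (28/3)r_C3 − 343/3 = 0  ⇒  r_C3 = 7 (r>0 drops 1)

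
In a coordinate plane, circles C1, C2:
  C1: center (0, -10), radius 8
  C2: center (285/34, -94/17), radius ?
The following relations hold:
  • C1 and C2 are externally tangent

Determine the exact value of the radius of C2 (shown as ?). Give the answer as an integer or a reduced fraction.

3/2

1. [ext C1·C2]  r_C2² + 16r_C2 − 105/4 = 0  ⇒  r_C2 = 3/2 (r>0 drops 1)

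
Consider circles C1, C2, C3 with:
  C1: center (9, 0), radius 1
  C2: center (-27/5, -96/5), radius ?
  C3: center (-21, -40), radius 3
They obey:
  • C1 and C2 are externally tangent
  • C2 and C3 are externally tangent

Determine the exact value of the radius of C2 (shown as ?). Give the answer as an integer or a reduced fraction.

1. [ext C1·C2]  r_C2² + 2r_C2 − 575 = 0  ⇒  r_C2 = 23 (r>0 drops 1)
2. [ext C2·C3]  r_C2² + 6r_C2 − 667 = 0  ⇒  r_C2 = 23 (r>0 drops 1)

23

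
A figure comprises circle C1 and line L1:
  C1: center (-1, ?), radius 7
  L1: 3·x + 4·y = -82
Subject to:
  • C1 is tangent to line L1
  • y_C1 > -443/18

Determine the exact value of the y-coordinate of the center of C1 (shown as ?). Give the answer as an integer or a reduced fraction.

-11

1. [C1‖L1]  y_C1² + (79/2)y_C1 + 627/2 = 0  ⇒  y_C1 = -57/2 or -11
2. given y_C1 > -443/18: keep -11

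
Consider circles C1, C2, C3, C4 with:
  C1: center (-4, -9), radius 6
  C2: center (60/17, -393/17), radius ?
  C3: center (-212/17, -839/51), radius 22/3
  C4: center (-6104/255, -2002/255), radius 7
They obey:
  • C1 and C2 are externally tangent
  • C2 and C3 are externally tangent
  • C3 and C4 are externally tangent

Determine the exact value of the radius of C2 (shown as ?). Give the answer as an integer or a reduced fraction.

10

1. [ext C1·C2]  r_C2² + 12r_C2 − 220 = 0  ⇒  r_C2 = 10 (r>0 drops 1)
2. [ext C2·C3]  r_C2² + (44/3)r_C2 − 740/3 = 0  ⇒  r_C2 = 10 (r>0 drops 1)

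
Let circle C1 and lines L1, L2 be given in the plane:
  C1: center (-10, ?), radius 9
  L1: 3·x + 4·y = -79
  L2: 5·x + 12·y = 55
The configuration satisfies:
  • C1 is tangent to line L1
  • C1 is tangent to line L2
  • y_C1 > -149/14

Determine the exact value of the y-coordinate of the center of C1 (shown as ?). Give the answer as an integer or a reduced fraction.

1. [C1‖L1]  y_C1² + (49/2)y_C1 + 47/2 = 0  ⇒  y_C1 = -47/2 or -1
2. [C1‖L2]  y_C1² − (35/2)y_C1 − 37/2 = 0  ⇒  y_C1 = -1 or 37/2

-1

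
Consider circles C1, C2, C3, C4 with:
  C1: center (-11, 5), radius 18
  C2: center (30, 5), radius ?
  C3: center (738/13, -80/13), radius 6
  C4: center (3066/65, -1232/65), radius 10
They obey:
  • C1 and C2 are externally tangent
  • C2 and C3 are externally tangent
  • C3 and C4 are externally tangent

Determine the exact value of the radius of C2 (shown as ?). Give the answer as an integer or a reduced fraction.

23

1. [ext C1·C2]  r_C2² + 36r_C2 − 1357 = 0  ⇒  r_C2 = 23 (r>0 drops 1)
2. [ext C2·C3]  r_C2² + 12r_C2 − 805 = 0  ⇒  r_C2 = 23 (r>0 drops 1)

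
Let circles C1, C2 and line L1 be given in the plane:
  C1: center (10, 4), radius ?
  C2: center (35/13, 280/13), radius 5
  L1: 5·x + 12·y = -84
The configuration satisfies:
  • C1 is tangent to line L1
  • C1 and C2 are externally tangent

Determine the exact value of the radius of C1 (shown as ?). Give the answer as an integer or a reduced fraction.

14

1. [C1‖L1]  r_C1² − 196 = 0  ⇒  r_C1 = 14 (r>0 drops 1)
2. [ext C1·C2]  r_C1² + 10r_C1 − 336 = 0  ⇒  r_C1 = 14 (r>0 drops 1)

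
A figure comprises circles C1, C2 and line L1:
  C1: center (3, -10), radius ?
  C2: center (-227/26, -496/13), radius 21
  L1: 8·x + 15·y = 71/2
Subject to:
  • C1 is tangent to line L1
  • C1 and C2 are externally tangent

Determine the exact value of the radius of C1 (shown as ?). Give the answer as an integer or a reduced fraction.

1. [C1‖L1]  r_C1² − 361/4 = 0  ⇒  r_C1 = 19/2 (r>0 drops 1)
2. [ext C1·C2]  r_C1² + 42r_C1 − 1957/4 = 0  ⇒  r_C1 = 19/2 (r>0 drops 1)

19/2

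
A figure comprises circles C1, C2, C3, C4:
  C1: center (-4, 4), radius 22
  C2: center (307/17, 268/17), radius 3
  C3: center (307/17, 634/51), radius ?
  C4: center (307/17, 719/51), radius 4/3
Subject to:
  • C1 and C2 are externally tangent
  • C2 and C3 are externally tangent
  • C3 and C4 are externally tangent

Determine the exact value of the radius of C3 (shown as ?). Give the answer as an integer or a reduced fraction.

1/3

1. [ext C2·C3]  r_C3² + 6r_C3 − 19/9 = 0  ⇒  r_C3 = 1/3 (r>0 drops 1)
2. [ext C3·C4]  r_C3² + (8/3)r_C3 − 1 = 0  ⇒  r_C3 = 1/3 (r>0 drops 1)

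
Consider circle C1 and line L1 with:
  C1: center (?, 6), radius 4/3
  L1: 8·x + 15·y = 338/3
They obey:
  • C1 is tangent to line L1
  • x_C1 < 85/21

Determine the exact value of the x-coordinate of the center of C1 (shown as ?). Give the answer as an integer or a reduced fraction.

1. [C1‖L1]  x_C1² − (17/3)x_C1 = 0  ⇒  x_C1 = 0 or 17/3
2. given x_C1 < 85/21: keep 0

0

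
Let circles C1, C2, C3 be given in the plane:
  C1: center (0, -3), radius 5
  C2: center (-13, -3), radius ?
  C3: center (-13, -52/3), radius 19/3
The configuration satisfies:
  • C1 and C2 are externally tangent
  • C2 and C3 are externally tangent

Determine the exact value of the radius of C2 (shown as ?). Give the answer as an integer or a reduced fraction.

8

1. [ext C1·C2]  r_C2² + 10r_C2 − 144 = 0  ⇒  r_C2 = 8 (r>0 drops 1)
2. [ext C2·C3]  r_C2² + (38/3)r_C2 − 496/3 = 0  ⇒  r_C2 = 8 (r>0 drops 1)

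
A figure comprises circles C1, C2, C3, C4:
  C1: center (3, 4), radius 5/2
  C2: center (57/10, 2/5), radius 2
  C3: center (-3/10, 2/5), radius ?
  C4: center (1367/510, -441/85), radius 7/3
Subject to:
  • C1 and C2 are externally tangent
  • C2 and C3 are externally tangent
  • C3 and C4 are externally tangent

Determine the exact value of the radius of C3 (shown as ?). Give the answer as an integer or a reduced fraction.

1. [ext C2·C3]  r_C3² + 4r_C3 − 32 = 0  ⇒  r_C3 = 4 (r>0 drops 1)
2. [ext C3·C4]  r_C3² + (14/3)r_C3 − 104/3 = 0  ⇒  r_C3 = 4 (r>0 drops 1)

4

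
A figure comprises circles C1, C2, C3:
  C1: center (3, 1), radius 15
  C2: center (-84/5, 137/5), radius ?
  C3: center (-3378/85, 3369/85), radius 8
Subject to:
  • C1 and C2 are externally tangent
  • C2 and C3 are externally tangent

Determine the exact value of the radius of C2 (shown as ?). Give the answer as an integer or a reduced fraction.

18

1. [ext C1·C2]  r_C2² + 30r_C2 − 864 = 0  ⇒  r_C2 = 18 (r>0 drops 1)
2. [ext C2·C3]  r_C2² + 16r_C2 − 612 = 0  ⇒  r_C2 = 18 (r>0 drops 1)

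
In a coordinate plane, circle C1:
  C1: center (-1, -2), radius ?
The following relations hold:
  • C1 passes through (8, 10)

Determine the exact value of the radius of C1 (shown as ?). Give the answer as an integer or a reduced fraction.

15

1. [C1∋P]  r_C1² − 225 = 0  ⇒  r_C1 = 15 (r>0 drops 1)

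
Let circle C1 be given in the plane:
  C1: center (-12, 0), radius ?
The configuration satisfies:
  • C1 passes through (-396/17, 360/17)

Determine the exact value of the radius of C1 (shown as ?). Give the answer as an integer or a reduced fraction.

1. [C1∋P]  r_C1² − 576 = 0  ⇒  r_C1 = 24 (r>0 drops 1)

24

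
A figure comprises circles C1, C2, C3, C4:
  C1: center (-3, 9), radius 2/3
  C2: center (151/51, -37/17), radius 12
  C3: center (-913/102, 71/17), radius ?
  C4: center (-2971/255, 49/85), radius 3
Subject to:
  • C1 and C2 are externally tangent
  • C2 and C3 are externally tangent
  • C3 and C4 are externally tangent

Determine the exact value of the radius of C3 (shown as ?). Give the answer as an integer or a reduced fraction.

3/2

1. [ext C2·C3]  r_C3² + 24r_C3 − 153/4 = 0  ⇒  r_C3 = 3/2 (r>0 drops 1)
2. [ext C3·C4]  r_C3² + 6r_C3 − 45/4 = 0  ⇒  r_C3 = 3/2 (r>0 drops 1)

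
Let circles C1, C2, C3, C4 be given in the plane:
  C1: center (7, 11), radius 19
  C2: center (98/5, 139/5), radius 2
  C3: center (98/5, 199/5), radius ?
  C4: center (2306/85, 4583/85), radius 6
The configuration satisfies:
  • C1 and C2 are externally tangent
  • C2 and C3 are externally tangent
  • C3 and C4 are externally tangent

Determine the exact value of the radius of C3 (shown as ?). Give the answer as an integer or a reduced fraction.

1. [ext C2·C3]  r_C3² + 4r_C3 − 140 = 0  ⇒  r_C3 = 10 (r>0 drops 1)
2. [ext C3·C4]  r_C3² + 12r_C3 − 220 = 0  ⇒  r_C3 = 10 (r>0 drops 1)

10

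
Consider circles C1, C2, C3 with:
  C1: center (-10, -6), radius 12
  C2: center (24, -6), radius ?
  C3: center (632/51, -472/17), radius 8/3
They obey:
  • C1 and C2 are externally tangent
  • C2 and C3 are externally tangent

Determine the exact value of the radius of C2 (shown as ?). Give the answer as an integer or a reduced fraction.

1. [ext C1·C2]  r_C2² + 24r_C2 − 1012 = 0  ⇒  r_C2 = 22 (r>0 drops 1)
2. [ext C2·C3]  r_C2² + (16/3)r_C2 − 1804/3 = 0  ⇒  r_C2 = 22 (r>0 drops 1)

22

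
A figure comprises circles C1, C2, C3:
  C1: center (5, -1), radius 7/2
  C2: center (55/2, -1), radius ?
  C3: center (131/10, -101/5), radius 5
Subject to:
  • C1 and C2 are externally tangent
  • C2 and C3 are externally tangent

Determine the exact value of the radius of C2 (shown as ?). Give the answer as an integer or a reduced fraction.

19

1. [ext C1·C2]  r_C2² + 7r_C2 − 494 = 0  ⇒  r_C2 = 19 (r>0 drops 1)
2. [ext C2·C3]  r_C2² + 10r_C2 − 551 = 0  ⇒  r_C2 = 19 (r>0 drops 1)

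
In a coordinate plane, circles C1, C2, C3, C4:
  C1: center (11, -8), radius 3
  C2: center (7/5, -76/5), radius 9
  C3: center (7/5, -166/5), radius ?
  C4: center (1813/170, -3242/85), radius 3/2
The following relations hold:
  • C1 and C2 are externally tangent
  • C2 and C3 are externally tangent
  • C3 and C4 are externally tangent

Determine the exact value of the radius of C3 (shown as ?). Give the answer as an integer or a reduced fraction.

1. [ext C2·C3]  r_C3² + 18r_C3 − 243 = 0  ⇒  r_C3 = 9 (r>0 drops 1)
2. [ext C3·C4]  r_C3² + 3r_C3 − 108 = 0  ⇒  r_C3 = 9 (r>0 drops 1)

9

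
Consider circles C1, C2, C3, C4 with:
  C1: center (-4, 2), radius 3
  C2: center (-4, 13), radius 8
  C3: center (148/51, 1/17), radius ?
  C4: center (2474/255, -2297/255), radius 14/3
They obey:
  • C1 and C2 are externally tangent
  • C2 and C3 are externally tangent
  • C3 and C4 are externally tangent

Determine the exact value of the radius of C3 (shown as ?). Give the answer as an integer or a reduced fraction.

20/3

1. [ext C2·C3]  r_C3² + 16r_C3 − 1360/9 = 0  ⇒  r_C3 = 20/3 (r>0 drops 1)
2. [ext C3·C4]  r_C3² + (28/3)r_C3 − 320/3 = 0  ⇒  r_C3 = 20/3 (r>0 drops 1)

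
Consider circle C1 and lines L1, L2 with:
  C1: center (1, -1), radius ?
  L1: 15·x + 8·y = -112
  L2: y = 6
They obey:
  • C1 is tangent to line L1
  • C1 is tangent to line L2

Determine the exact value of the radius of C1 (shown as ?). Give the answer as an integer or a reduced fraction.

1. [C1‖L1]  r_C1² − 49 = 0  ⇒  r_C1 = 7 (r>0 drops 1)
2. [C1‖L2]  r_C1² − 49 = 0  ⇒  r_C1 = 7 (r>0 drops 1)

7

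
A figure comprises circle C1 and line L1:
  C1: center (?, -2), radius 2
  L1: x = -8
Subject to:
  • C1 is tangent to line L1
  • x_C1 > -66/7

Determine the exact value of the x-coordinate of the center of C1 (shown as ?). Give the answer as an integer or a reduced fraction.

-6

1. [C1‖L1]  x_C1² + 16x_C1 + 60 = 0  ⇒  x_C1 = -10 or -6
2. given x_C1 > -66/7: keep -6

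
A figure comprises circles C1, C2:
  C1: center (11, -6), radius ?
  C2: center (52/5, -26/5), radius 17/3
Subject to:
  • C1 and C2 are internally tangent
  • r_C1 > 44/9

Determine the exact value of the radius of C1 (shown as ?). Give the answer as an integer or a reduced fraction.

1. [int C1,C2]  r_C1² − (34/3)r_C1 + 280/9 = 0  ⇒  r_C1 = 14/3 or 20/3
2. given r_C1 > 44/9: keep 20/3

20/3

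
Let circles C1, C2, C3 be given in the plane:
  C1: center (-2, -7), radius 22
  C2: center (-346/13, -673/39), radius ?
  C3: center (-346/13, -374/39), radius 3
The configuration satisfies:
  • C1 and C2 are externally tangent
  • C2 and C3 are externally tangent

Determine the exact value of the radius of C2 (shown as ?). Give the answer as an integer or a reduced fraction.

1. [ext C1·C2]  r_C2² + 44r_C2 − 2044/9 = 0  ⇒  r_C2 = 14/3 (r>0 drops 1)
2. [ext C2·C3]  r_C2² + 6r_C2 − 448/9 = 0  ⇒  r_C2 = 14/3 (r>0 drops 1)

14/3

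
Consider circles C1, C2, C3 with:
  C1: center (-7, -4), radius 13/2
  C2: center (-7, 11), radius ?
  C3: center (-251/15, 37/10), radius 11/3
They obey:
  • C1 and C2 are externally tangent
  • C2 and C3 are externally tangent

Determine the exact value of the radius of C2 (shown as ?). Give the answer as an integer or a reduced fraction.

1. [ext C1·C2]  r_C2² + 13r_C2 − 731/4 = 0  ⇒  r_C2 = 17/2 (r>0 drops 1)
2. [ext C2·C3]  r_C2² + (22/3)r_C2 − 1615/12 = 0  ⇒  r_C2 = 17/2 (r>0 drops 1)

17/2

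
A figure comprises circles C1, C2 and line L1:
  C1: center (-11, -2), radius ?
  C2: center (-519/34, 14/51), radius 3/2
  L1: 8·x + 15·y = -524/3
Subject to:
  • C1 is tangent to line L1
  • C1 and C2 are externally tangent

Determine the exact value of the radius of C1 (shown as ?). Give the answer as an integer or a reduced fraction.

1. [C1‖L1]  r_C1² − 100/9 = 0  ⇒  r_C1 = 10/3 (r>0 drops 1)
2. [ext C1·C2]  r_C1² + 3r_C1 − 190/9 = 0  ⇒  r_C1 = 10/3 (r>0 drops 1)

10/3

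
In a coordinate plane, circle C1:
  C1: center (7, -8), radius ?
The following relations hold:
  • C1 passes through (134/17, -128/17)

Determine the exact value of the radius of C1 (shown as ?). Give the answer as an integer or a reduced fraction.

1

1. [C1∋P]  r_C1² − 1 = 0  ⇒  r_C1 = 1 (r>0 drops 1)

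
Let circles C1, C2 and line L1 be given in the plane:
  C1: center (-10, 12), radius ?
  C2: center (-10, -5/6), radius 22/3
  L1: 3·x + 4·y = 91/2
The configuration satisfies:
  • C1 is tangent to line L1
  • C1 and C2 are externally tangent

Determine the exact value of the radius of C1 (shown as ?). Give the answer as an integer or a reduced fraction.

11/2

1. [C1‖L1]  r_C1² − 121/4 = 0  ⇒  r_C1 = 11/2 (r>0 drops 1)
2. [ext C1·C2]  r_C1² + (44/3)r_C1 − 1331/12 = 0  ⇒  r_C1 = 11/2 (r>0 drops 1)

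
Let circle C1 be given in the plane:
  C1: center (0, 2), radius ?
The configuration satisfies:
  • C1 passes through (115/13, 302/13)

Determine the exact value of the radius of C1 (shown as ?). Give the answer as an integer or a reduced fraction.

23

1. [C1∋P]  r_C1² − 529 = 0  ⇒  r_C1 = 23 (r>0 drops 1)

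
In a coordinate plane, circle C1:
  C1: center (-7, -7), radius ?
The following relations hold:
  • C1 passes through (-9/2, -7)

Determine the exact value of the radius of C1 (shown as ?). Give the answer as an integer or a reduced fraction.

5/2

1. [C1∋P]  r_C1² − 25/4 = 0  ⇒  r_C1 = 5/2 (r>0 drops 1)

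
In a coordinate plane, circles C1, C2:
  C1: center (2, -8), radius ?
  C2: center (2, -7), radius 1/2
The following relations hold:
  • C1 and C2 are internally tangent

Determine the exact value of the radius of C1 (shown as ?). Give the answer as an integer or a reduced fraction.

3/2

1. [int C1,C2]  r_C1² − 1r_C1 − 3/4 = 0  ⇒  r_C1 = 3/2 (r>0 drops 1)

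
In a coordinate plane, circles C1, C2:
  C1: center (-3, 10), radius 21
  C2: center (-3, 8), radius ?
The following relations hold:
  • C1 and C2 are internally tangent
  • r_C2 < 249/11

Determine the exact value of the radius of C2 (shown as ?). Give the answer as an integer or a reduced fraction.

1. [int C1,C2]  r_C2² − 42r_C2 + 437 = 0  ⇒  r_C2 = 19 or 23
2. given r_C2 < 249/11: keep 19

19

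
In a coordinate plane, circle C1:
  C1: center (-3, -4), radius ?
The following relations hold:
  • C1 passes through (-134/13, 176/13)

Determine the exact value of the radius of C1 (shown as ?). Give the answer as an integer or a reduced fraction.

19

1. [C1∋P]  r_C1² − 361 = 0  ⇒  r_C1 = 19 (r>0 drops 1)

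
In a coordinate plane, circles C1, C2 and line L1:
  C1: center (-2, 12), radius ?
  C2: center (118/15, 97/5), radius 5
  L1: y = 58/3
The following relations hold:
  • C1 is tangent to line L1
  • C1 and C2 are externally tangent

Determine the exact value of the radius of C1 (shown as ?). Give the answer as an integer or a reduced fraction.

1. [C1‖L1]  r_C1² − 484/9 = 0  ⇒  r_C1 = 22/3 (r>0 drops 1)
2. [ext C1·C2]  r_C1² + 10r_C1 − 1144/9 = 0  ⇒  r_C1 = 22/3 (r>0 drops 1)

22/3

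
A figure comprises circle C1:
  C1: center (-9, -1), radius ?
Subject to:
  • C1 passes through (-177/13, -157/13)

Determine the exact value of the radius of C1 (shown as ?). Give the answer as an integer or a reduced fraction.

1. [C1∋P]  r_C1² − 144 = 0  ⇒  r_C1 = 12 (r>0 drops 1)

12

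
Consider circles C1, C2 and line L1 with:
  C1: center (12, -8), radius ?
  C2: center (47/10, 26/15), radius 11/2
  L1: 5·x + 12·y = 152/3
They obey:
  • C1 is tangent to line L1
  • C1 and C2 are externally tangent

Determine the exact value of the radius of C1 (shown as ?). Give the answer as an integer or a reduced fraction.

1. [C1‖L1]  r_C1² − 400/9 = 0  ⇒  r_C1 = 20/3 (r>0 drops 1)
2. [ext C1·C2]  r_C1² + 11r_C1 − 1060/9 = 0  ⇒  r_C1 = 20/3 (r>0 drops 1)

20/3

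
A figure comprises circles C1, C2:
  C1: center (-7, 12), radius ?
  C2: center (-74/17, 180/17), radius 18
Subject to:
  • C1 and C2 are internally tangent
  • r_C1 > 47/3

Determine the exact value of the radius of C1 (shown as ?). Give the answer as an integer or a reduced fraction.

1. [int C1,C2]  r_C1² − 36r_C1 + 315 = 0  ⇒  r_C1 = 15 or 21
2. given r_C1 > 47/3: keep 21

21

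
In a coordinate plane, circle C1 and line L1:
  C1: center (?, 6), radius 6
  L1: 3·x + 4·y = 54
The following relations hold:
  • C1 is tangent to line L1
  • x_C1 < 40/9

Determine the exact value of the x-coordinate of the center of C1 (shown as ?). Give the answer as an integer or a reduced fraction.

1. [C1‖L1]  x_C1² − 20x_C1 = 0  ⇒  x_C1 = 0 or 20
2. given x_C1 < 40/9: keep 0

0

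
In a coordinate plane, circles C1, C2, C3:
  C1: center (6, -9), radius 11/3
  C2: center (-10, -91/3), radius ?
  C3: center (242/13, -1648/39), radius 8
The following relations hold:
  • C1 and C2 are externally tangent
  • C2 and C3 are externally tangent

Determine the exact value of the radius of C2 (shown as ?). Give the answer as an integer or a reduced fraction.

1. [ext C1·C2]  r_C2² + (22/3)r_C2 − 2093/3 = 0  ⇒  r_C2 = 23 (r>0 drops 1)
2. [ext C2·C3]  r_C2² + 16r_C2 − 897 = 0  ⇒  r_C2 = 23 (r>0 drops 1)

23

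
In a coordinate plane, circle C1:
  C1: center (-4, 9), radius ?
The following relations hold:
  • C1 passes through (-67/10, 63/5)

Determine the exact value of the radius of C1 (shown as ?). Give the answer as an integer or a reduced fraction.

1. [C1∋P]  r_C1² − 81/4 = 0  ⇒  r_C1 = 9/2 (r>0 drops 1)

9/2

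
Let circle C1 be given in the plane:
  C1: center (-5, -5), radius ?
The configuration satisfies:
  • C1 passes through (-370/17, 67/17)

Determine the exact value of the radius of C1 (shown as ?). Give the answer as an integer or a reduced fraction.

1. [C1∋P]  r_C1² − 361 = 0  ⇒  r_C1 = 19 (r>0 drops 1)

19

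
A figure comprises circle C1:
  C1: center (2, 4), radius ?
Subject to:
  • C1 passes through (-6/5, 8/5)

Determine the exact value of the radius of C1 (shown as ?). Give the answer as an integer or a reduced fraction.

4

1. [C1∋P]  r_C1² − 16 = 0  ⇒  r_C1 = 4 (r>0 drops 1)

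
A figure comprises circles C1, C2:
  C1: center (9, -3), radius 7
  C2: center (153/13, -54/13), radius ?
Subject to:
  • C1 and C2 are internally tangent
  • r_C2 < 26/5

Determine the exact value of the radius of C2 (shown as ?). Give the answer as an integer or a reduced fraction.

1. [int C1,C2]  r_C2² − 14r_C2 + 40 = 0  ⇒  r_C2 = 4 or 10
2. given r_C2 < 26/5: keep 4

4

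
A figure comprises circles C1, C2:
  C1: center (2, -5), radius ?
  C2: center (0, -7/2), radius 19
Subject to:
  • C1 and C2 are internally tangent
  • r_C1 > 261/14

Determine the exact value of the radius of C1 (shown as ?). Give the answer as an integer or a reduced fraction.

1. [int C1,C2]  r_C1² − 38r_C1 + 1419/4 = 0  ⇒  r_C1 = 33/2 or 43/2
2. given r_C1 > 261/14: keep 43/2

43/2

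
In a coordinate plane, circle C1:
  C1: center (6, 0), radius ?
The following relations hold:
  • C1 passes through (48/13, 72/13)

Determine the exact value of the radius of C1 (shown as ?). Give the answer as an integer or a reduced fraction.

1. [C1∋P]  r_C1² − 36 = 0  ⇒  r_C1 = 6 (r>0 drops 1)

6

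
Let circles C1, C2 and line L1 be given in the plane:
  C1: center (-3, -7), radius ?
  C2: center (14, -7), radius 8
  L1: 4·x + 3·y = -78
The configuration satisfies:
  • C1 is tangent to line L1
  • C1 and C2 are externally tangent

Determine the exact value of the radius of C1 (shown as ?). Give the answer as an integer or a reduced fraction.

1. [C1‖L1]  r_C1² − 81 = 0  ⇒  r_C1 = 9 (r>0 drops 1)
2. [ext C1·C2]  r_C1² + 16r_C1 − 225 = 0  ⇒  r_C1 = 9 (r>0 drops 1)

9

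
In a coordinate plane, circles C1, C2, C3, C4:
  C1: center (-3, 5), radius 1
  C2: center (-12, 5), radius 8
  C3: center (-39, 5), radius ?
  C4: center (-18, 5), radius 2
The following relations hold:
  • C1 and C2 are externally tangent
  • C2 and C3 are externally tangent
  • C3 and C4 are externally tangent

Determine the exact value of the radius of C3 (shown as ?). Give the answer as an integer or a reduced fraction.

1. [ext C2·C3]  r_C3² + 16r_C3 − 665 = 0  ⇒  r_C3 = 19 (r>0 drops 1)
2. [ext C3·C4]  r_C3² + 4r_C3 − 437 = 0  ⇒  r_C3 = 19 (r>0 drops 1)

19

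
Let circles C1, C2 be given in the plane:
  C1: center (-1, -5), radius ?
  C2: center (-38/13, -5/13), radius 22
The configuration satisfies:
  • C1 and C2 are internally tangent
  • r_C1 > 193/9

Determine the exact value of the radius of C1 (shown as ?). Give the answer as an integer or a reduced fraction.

27

1. [int C1,C2]  r_C1² − 44r_C1 + 459 = 0  ⇒  r_C1 = 17 or 27
2. given r_C1 > 193/9: keep 27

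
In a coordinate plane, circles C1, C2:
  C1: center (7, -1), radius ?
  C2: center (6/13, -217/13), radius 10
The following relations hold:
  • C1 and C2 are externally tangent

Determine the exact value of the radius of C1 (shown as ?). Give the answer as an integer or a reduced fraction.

7

1. [ext C1·C2]  r_C1² + 20r_C1 − 189 = 0  ⇒  r_C1 = 7 (r>0 drops 1)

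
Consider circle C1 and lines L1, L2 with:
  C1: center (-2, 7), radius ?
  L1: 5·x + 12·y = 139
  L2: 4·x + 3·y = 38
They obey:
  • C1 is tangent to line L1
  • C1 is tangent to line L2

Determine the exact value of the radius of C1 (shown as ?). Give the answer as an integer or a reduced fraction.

5

1. [C1‖L1]  r_C1² − 25 = 0  ⇒  r_C1 = 5 (r>0 drops 1)
2. [C1‖L2]  r_C1² − 25 = 0  ⇒  r_C1 = 5 (r>0 drops 1)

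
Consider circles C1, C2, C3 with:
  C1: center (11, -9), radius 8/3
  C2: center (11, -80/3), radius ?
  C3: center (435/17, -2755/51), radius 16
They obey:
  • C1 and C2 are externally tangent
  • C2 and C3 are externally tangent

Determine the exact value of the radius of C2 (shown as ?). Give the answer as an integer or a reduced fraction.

15

1. [ext C1·C2]  r_C2² + (16/3)r_C2 − 305 = 0  ⇒  r_C2 = 15 (r>0 drops 1)
2. [ext C2·C3]  r_C2² + 32r_C2 − 705 = 0  ⇒  r_C2 = 15 (r>0 drops 1)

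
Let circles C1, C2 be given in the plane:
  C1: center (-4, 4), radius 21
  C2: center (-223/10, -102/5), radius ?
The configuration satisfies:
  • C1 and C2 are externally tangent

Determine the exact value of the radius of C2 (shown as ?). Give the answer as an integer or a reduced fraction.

19/2

1. [ext C1·C2]  r_C2² + 42r_C2 − 1957/4 = 0  ⇒  r_C2 = 19/2 (r>0 drops 1)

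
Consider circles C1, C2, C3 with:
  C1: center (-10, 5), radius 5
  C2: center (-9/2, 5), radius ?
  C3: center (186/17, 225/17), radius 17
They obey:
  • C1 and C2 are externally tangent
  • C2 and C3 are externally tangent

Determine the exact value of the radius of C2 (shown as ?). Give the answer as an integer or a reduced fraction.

1/2

1. [ext C1·C2]  r_C2² + 10r_C2 − 21/4 = 0  ⇒  r_C2 = 1/2 (r>0 drops 1)
2. [ext C2·C3]  r_C2² + 34r_C2 − 69/4 = 0  ⇒  r_C2 = 1/2 (r>0 drops 1)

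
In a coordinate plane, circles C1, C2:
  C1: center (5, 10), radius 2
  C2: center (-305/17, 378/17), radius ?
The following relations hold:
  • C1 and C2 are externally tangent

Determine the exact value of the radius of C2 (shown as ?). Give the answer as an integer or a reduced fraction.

1. [ext C1·C2]  r_C2² + 4r_C2 − 672 = 0  ⇒  r_C2 = 24 (r>0 drops 1)

24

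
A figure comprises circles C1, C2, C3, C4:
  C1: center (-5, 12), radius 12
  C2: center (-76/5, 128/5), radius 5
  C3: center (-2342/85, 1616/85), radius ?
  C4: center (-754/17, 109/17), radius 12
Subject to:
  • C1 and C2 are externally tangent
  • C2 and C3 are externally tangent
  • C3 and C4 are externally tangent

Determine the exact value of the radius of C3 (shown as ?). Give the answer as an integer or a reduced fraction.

9

1. [ext C2·C3]  r_C3² + 10r_C3 − 171 = 0  ⇒  r_C3 = 9 (r>0 drops 1)
2. [ext C3·C4]  r_C3² + 24r_C3 − 297 = 0  ⇒  r_C3 = 9 (r>0 drops 1)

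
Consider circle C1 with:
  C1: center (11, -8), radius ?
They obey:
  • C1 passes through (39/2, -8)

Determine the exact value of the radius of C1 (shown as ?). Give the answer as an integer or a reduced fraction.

17/2

1. [C1∋P]  r_C1² − 289/4 = 0  ⇒  r_C1 = 17/2 (r>0 drops 1)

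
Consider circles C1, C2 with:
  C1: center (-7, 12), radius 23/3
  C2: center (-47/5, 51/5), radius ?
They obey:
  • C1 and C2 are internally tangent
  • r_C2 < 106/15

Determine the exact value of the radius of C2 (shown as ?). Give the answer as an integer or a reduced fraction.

1. [int C1,C2]  r_C2² − (46/3)r_C2 + 448/9 = 0  ⇒  r_C2 = 14/3 or 32/3
2. given r_C2 < 106/15: keep 14/3

14/3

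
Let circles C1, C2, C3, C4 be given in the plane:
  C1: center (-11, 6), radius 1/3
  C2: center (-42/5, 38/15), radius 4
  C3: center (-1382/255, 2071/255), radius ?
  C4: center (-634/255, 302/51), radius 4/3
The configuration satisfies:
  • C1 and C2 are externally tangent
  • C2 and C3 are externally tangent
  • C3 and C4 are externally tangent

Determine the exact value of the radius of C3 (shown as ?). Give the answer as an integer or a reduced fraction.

7/3

1. [ext C2·C3]  r_C3² + 8r_C3 − 217/9 = 0  ⇒  r_C3 = 7/3 (r>0 drops 1)
2. [ext C3·C4]  r_C3² + (8/3)r_C3 − 35/3 = 0  ⇒  r_C3 = 7/3 (r>0 drops 1)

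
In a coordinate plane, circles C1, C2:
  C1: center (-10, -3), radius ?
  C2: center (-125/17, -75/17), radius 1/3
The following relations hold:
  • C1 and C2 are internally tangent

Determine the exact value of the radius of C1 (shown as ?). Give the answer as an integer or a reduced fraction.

1. [int C1,C2]  r_C1² − (2/3)r_C1 − 80/9 = 0  ⇒  r_C1 = 10/3 (r>0 drops 1)

10/3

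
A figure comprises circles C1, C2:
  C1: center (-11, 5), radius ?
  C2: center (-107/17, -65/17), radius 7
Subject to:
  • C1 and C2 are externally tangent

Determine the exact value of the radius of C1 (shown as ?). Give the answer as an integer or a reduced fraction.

3

1. [ext C1·C2]  r_C1² + 14r_C1 − 51 = 0  ⇒  r_C1 = 3 (r>0 drops 1)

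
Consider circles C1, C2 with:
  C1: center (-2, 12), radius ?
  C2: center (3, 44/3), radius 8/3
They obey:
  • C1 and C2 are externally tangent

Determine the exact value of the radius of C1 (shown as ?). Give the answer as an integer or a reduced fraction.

3

1. [ext C1·C2]  r_C1² + (16/3)r_C1 − 25 = 0  ⇒  r_C1 = 3 (r>0 drops 1)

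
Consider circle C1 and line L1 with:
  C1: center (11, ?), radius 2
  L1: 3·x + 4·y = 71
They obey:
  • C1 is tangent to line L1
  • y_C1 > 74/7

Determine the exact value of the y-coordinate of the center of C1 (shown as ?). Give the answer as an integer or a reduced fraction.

12

1. [C1‖L1]  y_C1² − 19y_C1 + 84 = 0  ⇒  y_C1 = 7 or 12
2. given y_C1 > 74/7: keep 12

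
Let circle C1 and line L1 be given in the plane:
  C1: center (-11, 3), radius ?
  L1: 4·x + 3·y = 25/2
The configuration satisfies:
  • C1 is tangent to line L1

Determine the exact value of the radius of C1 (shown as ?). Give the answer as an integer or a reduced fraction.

1. [C1‖L1]  r_C1² − 361/4 = 0  ⇒  r_C1 = 19/2 (r>0 drops 1)

19/2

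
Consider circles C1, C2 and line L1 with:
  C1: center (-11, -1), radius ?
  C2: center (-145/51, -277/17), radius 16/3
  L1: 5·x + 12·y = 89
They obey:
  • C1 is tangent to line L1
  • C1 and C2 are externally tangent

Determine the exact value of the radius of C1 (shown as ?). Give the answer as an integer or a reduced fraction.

12

1. [C1‖L1]  r_C1² − 144 = 0  ⇒  r_C1 = 12 (r>0 drops 1)
2. [ext C1·C2]  r_C1² + (32/3)r_C1 − 272 = 0  ⇒  r_C1 = 12 (r>0 drops 1)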